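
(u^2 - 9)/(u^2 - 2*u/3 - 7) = 3*(u + 3)/(3*u + 7)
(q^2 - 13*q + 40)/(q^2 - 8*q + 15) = (q - 8)/(q - 3)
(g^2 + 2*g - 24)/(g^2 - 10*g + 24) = (g + 6)/(g - 6)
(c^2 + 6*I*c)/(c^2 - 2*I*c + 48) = c/(c - 8*I)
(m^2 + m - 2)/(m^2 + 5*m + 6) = (m - 1)/(m + 3)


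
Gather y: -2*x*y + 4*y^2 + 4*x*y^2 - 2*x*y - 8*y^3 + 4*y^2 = -4*x*y - 8*y^3 + y^2*(4*x + 8)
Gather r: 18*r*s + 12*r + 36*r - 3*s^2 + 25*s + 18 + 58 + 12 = r*(18*s + 48) - 3*s^2 + 25*s + 88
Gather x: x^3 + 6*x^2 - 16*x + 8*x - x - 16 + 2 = x^3 + 6*x^2 - 9*x - 14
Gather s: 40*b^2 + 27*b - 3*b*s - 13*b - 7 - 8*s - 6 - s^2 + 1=40*b^2 + 14*b - s^2 + s*(-3*b - 8) - 12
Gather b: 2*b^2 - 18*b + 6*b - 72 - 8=2*b^2 - 12*b - 80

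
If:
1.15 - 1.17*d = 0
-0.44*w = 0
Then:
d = 0.98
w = 0.00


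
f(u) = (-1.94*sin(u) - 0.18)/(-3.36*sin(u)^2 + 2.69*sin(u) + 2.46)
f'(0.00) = -0.71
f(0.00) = -0.07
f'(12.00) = -1919.79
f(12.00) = 17.48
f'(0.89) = -0.91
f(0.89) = -0.67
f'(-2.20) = 1.22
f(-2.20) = -0.73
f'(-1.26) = -0.28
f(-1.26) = -0.53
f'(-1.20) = -0.36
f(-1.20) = -0.55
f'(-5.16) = -1.00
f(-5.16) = -0.90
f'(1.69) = 0.43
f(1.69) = -1.16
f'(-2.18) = 1.09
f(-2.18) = -0.70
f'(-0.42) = -6.88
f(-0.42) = 0.76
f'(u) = (6.72*sin(u)*cos(u) - 2.69*cos(u))*(-1.94*sin(u) - 0.18)/(-3.36*sin(u)^2 + 2.69*sin(u) + 2.46)^2 - 1.94*cos(u)/(-3.36*sin(u)^2 + 2.69*sin(u) + 2.46) = (-1.2096*sin(u) + 3.2592*cos(2*u) - 7.5474)*cos(u)/(-3.36*sin(u)^2 + 2.69*sin(u) + 2.46)^2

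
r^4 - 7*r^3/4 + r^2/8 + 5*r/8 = r*(r - 5/4)*(r - 1)*(r + 1/2)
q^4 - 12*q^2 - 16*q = q*(q - 4)*(q + 2)^2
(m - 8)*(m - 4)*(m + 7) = m^3 - 5*m^2 - 52*m + 224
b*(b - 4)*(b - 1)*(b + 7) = b^4 + 2*b^3 - 31*b^2 + 28*b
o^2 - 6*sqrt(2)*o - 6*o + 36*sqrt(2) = (o - 6)*(o - 6*sqrt(2))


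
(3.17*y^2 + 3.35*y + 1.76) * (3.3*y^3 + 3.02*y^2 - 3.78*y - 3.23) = 10.461*y^5 + 20.6284*y^4 + 3.9424*y^3 - 17.5869*y^2 - 17.4733*y - 5.6848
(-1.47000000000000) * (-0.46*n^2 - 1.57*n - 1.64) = 0.6762*n^2 + 2.3079*n + 2.4108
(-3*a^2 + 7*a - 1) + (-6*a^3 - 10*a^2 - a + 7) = -6*a^3 - 13*a^2 + 6*a + 6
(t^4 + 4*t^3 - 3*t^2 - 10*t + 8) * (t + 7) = t^5 + 11*t^4 + 25*t^3 - 31*t^2 - 62*t + 56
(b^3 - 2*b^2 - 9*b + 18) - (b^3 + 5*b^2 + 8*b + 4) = -7*b^2 - 17*b + 14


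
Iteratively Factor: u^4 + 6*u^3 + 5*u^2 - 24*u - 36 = (u - 2)*(u^3 + 8*u^2 + 21*u + 18) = (u - 2)*(u + 3)*(u^2 + 5*u + 6) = (u - 2)*(u + 2)*(u + 3)*(u + 3)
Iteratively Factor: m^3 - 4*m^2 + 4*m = (m)*(m^2 - 4*m + 4) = m*(m - 2)*(m - 2)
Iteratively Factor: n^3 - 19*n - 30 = (n - 5)*(n^2 + 5*n + 6) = (n - 5)*(n + 3)*(n + 2)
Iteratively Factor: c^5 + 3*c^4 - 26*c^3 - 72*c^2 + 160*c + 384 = (c + 4)*(c^4 - c^3 - 22*c^2 + 16*c + 96) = (c + 4)^2*(c^3 - 5*c^2 - 2*c + 24) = (c - 4)*(c + 4)^2*(c^2 - c - 6) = (c - 4)*(c + 2)*(c + 4)^2*(c - 3)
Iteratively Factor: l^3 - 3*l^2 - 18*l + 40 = (l + 4)*(l^2 - 7*l + 10) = (l - 5)*(l + 4)*(l - 2)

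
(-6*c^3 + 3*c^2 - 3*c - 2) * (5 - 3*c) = 18*c^4 - 39*c^3 + 24*c^2 - 9*c - 10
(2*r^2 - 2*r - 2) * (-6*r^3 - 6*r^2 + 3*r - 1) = -12*r^5 + 30*r^3 + 4*r^2 - 4*r + 2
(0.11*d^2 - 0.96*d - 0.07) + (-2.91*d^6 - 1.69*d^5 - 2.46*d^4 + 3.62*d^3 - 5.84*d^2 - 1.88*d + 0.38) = -2.91*d^6 - 1.69*d^5 - 2.46*d^4 + 3.62*d^3 - 5.73*d^2 - 2.84*d + 0.31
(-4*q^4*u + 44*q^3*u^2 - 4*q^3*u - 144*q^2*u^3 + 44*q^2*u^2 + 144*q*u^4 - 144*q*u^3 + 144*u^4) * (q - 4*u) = -4*q^5*u + 60*q^4*u^2 - 4*q^4*u - 320*q^3*u^3 + 60*q^3*u^2 + 720*q^2*u^4 - 320*q^2*u^3 - 576*q*u^5 + 720*q*u^4 - 576*u^5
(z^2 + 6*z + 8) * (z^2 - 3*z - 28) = z^4 + 3*z^3 - 38*z^2 - 192*z - 224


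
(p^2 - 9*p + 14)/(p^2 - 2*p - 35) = (p - 2)/(p + 5)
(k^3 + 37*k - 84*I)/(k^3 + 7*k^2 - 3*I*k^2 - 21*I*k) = (k^2 + 3*I*k + 28)/(k*(k + 7))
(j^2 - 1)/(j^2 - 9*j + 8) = (j + 1)/(j - 8)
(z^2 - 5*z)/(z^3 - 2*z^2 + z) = (z - 5)/(z^2 - 2*z + 1)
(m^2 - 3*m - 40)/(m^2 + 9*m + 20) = (m - 8)/(m + 4)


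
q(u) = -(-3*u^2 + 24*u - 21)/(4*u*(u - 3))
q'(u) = -(24 - 6*u)/(4*u*(u - 3)) + (-3*u^2 + 24*u - 21)/(4*u*(u - 3)^2) + (-3*u^2 + 24*u - 21)/(4*u^2*(u - 3))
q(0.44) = -2.45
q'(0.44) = 9.34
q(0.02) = -86.08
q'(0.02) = 4375.23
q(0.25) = -5.52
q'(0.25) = 28.26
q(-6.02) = 1.26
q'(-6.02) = 0.07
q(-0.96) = 3.08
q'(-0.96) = 2.03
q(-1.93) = 2.06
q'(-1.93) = 0.55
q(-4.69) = 1.38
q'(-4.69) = 0.11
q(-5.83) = 1.28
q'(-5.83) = 0.08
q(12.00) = 0.38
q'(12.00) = 0.04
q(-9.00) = 1.11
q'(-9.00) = 0.04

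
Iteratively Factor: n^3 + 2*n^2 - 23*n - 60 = (n - 5)*(n^2 + 7*n + 12) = (n - 5)*(n + 3)*(n + 4)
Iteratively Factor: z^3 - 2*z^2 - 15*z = (z + 3)*(z^2 - 5*z) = (z - 5)*(z + 3)*(z)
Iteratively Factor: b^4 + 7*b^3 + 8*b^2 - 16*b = (b)*(b^3 + 7*b^2 + 8*b - 16) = b*(b - 1)*(b^2 + 8*b + 16) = b*(b - 1)*(b + 4)*(b + 4)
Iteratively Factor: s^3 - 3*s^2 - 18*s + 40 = (s - 2)*(s^2 - s - 20) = (s - 5)*(s - 2)*(s + 4)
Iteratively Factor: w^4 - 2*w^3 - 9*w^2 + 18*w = (w - 2)*(w^3 - 9*w) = (w - 3)*(w - 2)*(w^2 + 3*w) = (w - 3)*(w - 2)*(w + 3)*(w)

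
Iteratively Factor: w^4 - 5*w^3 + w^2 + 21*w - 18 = (w - 3)*(w^3 - 2*w^2 - 5*w + 6) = (w - 3)^2*(w^2 + w - 2) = (w - 3)^2*(w - 1)*(w + 2)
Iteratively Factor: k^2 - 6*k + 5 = (k - 1)*(k - 5)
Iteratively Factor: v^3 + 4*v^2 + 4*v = (v + 2)*(v^2 + 2*v) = (v + 2)^2*(v)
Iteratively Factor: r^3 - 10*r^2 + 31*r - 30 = (r - 3)*(r^2 - 7*r + 10) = (r - 5)*(r - 3)*(r - 2)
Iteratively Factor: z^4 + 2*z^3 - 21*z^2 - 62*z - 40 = (z + 2)*(z^3 - 21*z - 20) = (z + 2)*(z + 4)*(z^2 - 4*z - 5) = (z - 5)*(z + 2)*(z + 4)*(z + 1)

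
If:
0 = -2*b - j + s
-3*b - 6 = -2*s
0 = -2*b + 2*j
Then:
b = 2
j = 2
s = 6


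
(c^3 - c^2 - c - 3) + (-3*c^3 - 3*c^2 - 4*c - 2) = -2*c^3 - 4*c^2 - 5*c - 5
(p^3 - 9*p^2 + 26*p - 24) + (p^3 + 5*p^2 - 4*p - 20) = 2*p^3 - 4*p^2 + 22*p - 44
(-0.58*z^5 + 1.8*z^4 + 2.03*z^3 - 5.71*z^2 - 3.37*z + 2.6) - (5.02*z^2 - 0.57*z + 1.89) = -0.58*z^5 + 1.8*z^4 + 2.03*z^3 - 10.73*z^2 - 2.8*z + 0.71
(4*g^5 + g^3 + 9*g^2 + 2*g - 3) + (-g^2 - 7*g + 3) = 4*g^5 + g^3 + 8*g^2 - 5*g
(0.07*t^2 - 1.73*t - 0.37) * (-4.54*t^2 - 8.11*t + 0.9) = -0.3178*t^4 + 7.2865*t^3 + 15.7731*t^2 + 1.4437*t - 0.333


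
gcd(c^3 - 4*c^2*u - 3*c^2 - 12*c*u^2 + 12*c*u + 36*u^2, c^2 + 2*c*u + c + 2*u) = c + 2*u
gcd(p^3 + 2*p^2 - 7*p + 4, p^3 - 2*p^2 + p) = p^2 - 2*p + 1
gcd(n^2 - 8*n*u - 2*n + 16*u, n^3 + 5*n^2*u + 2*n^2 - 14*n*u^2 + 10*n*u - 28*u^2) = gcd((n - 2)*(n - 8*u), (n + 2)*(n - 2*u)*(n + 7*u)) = 1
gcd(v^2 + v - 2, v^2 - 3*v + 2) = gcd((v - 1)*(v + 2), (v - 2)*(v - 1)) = v - 1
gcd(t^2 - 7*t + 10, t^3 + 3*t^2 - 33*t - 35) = t - 5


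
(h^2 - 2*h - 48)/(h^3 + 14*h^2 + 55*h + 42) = (h - 8)/(h^2 + 8*h + 7)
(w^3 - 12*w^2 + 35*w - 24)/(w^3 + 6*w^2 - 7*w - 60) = (w^2 - 9*w + 8)/(w^2 + 9*w + 20)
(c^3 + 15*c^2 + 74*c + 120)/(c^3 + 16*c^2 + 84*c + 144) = (c + 5)/(c + 6)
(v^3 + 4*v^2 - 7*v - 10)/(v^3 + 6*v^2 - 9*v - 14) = (v + 5)/(v + 7)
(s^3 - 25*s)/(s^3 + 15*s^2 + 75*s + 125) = s*(s - 5)/(s^2 + 10*s + 25)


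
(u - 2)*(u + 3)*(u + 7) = u^3 + 8*u^2 + u - 42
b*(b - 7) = b^2 - 7*b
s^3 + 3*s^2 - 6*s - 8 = (s - 2)*(s + 1)*(s + 4)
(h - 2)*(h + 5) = h^2 + 3*h - 10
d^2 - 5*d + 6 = (d - 3)*(d - 2)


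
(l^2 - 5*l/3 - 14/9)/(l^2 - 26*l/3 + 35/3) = (9*l^2 - 15*l - 14)/(3*(3*l^2 - 26*l + 35))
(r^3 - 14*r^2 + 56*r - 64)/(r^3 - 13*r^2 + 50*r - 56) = (r - 8)/(r - 7)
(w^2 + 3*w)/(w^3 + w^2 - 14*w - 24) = w/(w^2 - 2*w - 8)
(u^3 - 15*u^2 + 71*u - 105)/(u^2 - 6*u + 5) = (u^2 - 10*u + 21)/(u - 1)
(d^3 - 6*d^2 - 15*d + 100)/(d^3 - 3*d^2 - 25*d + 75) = (d^2 - d - 20)/(d^2 + 2*d - 15)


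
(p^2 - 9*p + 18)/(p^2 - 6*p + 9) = (p - 6)/(p - 3)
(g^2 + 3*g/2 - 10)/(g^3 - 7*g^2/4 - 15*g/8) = 4*(g + 4)/(g*(4*g + 3))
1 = 1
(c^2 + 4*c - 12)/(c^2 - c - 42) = (c - 2)/(c - 7)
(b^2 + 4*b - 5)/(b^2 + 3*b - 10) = (b - 1)/(b - 2)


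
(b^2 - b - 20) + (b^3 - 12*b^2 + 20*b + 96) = b^3 - 11*b^2 + 19*b + 76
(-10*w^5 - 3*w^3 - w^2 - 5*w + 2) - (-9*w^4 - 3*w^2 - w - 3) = -10*w^5 + 9*w^4 - 3*w^3 + 2*w^2 - 4*w + 5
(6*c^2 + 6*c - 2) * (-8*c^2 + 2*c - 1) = -48*c^4 - 36*c^3 + 22*c^2 - 10*c + 2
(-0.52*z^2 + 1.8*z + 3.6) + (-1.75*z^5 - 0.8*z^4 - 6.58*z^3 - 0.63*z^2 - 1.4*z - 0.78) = -1.75*z^5 - 0.8*z^4 - 6.58*z^3 - 1.15*z^2 + 0.4*z + 2.82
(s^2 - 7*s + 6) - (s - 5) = s^2 - 8*s + 11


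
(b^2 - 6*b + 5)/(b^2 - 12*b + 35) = (b - 1)/(b - 7)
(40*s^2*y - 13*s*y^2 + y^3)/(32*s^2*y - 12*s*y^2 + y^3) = (-5*s + y)/(-4*s + y)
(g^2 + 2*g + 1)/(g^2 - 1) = (g + 1)/(g - 1)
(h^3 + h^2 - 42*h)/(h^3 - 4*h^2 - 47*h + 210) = h/(h - 5)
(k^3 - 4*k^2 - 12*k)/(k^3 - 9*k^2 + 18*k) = (k + 2)/(k - 3)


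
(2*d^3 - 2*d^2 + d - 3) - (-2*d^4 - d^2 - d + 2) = 2*d^4 + 2*d^3 - d^2 + 2*d - 5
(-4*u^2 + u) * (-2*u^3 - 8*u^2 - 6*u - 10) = 8*u^5 + 30*u^4 + 16*u^3 + 34*u^2 - 10*u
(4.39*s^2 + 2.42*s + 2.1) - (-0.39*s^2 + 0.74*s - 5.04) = 4.78*s^2 + 1.68*s + 7.14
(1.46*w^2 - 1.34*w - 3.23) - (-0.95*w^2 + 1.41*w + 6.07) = 2.41*w^2 - 2.75*w - 9.3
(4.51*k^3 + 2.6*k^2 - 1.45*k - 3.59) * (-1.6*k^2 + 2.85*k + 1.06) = -7.216*k^5 + 8.6935*k^4 + 14.5106*k^3 + 4.3675*k^2 - 11.7685*k - 3.8054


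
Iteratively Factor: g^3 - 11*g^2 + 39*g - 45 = (g - 3)*(g^2 - 8*g + 15) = (g - 3)^2*(g - 5)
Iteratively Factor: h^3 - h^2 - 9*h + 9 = (h - 3)*(h^2 + 2*h - 3) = (h - 3)*(h - 1)*(h + 3)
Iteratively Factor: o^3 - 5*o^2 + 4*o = (o - 4)*(o^2 - o) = (o - 4)*(o - 1)*(o)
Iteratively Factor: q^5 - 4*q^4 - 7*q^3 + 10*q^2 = (q)*(q^4 - 4*q^3 - 7*q^2 + 10*q) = q*(q - 1)*(q^3 - 3*q^2 - 10*q) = q^2*(q - 1)*(q^2 - 3*q - 10) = q^2*(q - 1)*(q + 2)*(q - 5)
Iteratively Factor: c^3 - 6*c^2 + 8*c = (c - 4)*(c^2 - 2*c) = c*(c - 4)*(c - 2)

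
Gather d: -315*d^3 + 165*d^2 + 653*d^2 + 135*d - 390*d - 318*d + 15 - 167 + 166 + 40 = -315*d^3 + 818*d^2 - 573*d + 54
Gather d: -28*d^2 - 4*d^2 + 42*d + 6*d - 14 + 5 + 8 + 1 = -32*d^2 + 48*d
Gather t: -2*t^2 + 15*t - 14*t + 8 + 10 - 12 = -2*t^2 + t + 6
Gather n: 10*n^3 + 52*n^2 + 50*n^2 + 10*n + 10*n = 10*n^3 + 102*n^2 + 20*n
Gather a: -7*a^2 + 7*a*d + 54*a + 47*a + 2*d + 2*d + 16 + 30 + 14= -7*a^2 + a*(7*d + 101) + 4*d + 60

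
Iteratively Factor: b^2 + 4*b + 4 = (b + 2)*(b + 2)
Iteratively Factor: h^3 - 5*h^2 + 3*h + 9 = (h - 3)*(h^2 - 2*h - 3) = (h - 3)*(h + 1)*(h - 3)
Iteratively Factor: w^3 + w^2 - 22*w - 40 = (w + 4)*(w^2 - 3*w - 10) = (w - 5)*(w + 4)*(w + 2)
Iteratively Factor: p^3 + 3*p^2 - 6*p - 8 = (p + 1)*(p^2 + 2*p - 8) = (p - 2)*(p + 1)*(p + 4)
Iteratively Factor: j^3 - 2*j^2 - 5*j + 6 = (j + 2)*(j^2 - 4*j + 3) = (j - 3)*(j + 2)*(j - 1)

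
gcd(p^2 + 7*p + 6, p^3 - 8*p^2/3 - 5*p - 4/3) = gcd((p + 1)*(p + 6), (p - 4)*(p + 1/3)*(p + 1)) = p + 1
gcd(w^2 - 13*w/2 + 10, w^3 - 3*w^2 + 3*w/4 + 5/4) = w - 5/2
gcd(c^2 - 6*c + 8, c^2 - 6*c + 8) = c^2 - 6*c + 8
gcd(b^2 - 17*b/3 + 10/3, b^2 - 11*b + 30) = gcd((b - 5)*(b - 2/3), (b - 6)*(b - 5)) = b - 5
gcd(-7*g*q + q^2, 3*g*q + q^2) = q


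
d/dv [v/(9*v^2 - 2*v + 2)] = (2 - 9*v^2)/(81*v^4 - 36*v^3 + 40*v^2 - 8*v + 4)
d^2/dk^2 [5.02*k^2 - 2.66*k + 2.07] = 10.0400000000000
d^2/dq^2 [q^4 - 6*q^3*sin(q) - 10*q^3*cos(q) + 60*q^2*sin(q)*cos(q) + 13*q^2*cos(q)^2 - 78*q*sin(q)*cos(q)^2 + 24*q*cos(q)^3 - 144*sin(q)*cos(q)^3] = 6*q^3*sin(q) + 10*q^3*cos(q) + 60*q^2*sin(q) - 120*q^2*sin(2*q) - 36*q^2*cos(q) - 26*q^2*cos(2*q) + 12*q^2 - 33*q*sin(q)/2 - 52*q*sin(2*q) + 351*q*sin(3*q)/2 - 78*q*cos(q) + 240*q*cos(2*q) - 54*q*cos(3*q) - 36*sin(q) + 204*sin(2*q) - 36*sin(3*q) + 288*sin(4*q) - 39*cos(q) + 13*cos(2*q) - 117*cos(3*q) + 13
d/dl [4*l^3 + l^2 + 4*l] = 12*l^2 + 2*l + 4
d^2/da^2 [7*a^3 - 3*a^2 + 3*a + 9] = 42*a - 6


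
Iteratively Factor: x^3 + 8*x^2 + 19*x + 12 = (x + 1)*(x^2 + 7*x + 12) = (x + 1)*(x + 3)*(x + 4)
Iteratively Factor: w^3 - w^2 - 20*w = (w + 4)*(w^2 - 5*w) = w*(w + 4)*(w - 5)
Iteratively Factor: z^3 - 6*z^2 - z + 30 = (z - 5)*(z^2 - z - 6) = (z - 5)*(z - 3)*(z + 2)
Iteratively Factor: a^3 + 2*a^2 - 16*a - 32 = (a + 2)*(a^2 - 16) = (a + 2)*(a + 4)*(a - 4)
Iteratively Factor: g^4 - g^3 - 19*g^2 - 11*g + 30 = (g - 5)*(g^3 + 4*g^2 + g - 6) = (g - 5)*(g - 1)*(g^2 + 5*g + 6) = (g - 5)*(g - 1)*(g + 2)*(g + 3)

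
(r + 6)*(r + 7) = r^2 + 13*r + 42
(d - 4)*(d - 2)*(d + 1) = d^3 - 5*d^2 + 2*d + 8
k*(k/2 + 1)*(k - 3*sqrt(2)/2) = k^3/2 - 3*sqrt(2)*k^2/4 + k^2 - 3*sqrt(2)*k/2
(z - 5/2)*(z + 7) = z^2 + 9*z/2 - 35/2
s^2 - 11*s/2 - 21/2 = (s - 7)*(s + 3/2)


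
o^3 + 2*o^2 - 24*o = o*(o - 4)*(o + 6)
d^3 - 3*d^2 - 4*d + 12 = (d - 3)*(d - 2)*(d + 2)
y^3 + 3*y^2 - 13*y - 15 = (y - 3)*(y + 1)*(y + 5)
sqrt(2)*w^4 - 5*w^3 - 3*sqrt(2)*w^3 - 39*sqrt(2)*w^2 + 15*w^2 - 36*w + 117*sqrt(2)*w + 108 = (w - 3)*(w - 6*sqrt(2))*(w + 3*sqrt(2))*(sqrt(2)*w + 1)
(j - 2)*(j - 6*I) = j^2 - 2*j - 6*I*j + 12*I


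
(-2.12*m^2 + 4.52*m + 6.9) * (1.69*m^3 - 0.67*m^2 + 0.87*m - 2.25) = -3.5828*m^5 + 9.0592*m^4 + 6.7882*m^3 + 4.0794*m^2 - 4.167*m - 15.525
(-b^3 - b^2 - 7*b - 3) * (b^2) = -b^5 - b^4 - 7*b^3 - 3*b^2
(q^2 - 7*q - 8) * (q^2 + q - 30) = q^4 - 6*q^3 - 45*q^2 + 202*q + 240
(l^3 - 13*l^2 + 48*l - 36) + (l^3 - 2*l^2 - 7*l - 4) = 2*l^3 - 15*l^2 + 41*l - 40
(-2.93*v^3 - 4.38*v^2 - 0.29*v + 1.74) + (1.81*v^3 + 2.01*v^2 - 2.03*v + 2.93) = -1.12*v^3 - 2.37*v^2 - 2.32*v + 4.67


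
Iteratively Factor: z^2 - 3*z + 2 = (z - 1)*(z - 2)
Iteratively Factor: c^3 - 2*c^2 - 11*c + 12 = (c - 4)*(c^2 + 2*c - 3) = (c - 4)*(c + 3)*(c - 1)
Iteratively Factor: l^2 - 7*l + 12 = (l - 4)*(l - 3)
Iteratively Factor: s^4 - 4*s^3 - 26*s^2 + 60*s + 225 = (s - 5)*(s^3 + s^2 - 21*s - 45) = (s - 5)*(s + 3)*(s^2 - 2*s - 15) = (s - 5)^2*(s + 3)*(s + 3)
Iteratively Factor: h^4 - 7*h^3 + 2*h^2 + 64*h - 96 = (h - 2)*(h^3 - 5*h^2 - 8*h + 48) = (h - 2)*(h + 3)*(h^2 - 8*h + 16) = (h - 4)*(h - 2)*(h + 3)*(h - 4)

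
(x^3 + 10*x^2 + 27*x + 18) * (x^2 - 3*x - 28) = x^5 + 7*x^4 - 31*x^3 - 343*x^2 - 810*x - 504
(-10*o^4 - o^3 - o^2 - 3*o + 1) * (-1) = 10*o^4 + o^3 + o^2 + 3*o - 1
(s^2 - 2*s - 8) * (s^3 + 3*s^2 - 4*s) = s^5 + s^4 - 18*s^3 - 16*s^2 + 32*s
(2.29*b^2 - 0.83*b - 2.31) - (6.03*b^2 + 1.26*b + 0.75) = -3.74*b^2 - 2.09*b - 3.06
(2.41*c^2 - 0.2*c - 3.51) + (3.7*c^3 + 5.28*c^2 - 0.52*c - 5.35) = 3.7*c^3 + 7.69*c^2 - 0.72*c - 8.86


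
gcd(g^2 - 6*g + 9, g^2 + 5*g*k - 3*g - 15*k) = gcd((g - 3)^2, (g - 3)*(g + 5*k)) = g - 3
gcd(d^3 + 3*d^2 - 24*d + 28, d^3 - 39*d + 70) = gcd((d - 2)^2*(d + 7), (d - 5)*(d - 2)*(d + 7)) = d^2 + 5*d - 14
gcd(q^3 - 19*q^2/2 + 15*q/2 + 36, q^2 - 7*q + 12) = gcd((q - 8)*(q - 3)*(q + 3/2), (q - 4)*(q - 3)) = q - 3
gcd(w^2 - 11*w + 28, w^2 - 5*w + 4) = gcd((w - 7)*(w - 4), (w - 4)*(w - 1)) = w - 4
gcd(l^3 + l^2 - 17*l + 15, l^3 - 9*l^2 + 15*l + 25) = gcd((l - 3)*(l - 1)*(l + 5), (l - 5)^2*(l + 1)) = 1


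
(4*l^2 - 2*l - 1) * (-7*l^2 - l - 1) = -28*l^4 + 10*l^3 + 5*l^2 + 3*l + 1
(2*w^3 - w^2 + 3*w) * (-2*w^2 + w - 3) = -4*w^5 + 4*w^4 - 13*w^3 + 6*w^2 - 9*w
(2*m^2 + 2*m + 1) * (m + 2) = 2*m^3 + 6*m^2 + 5*m + 2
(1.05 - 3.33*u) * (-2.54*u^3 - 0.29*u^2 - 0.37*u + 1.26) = 8.4582*u^4 - 1.7013*u^3 + 0.9276*u^2 - 4.5843*u + 1.323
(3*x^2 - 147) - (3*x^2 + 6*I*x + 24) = -6*I*x - 171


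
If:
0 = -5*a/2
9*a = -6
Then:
No Solution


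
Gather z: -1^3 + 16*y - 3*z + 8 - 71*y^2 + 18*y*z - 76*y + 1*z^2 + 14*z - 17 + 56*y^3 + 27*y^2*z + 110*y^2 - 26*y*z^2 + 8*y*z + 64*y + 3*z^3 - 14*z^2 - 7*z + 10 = 56*y^3 + 39*y^2 + 4*y + 3*z^3 + z^2*(-26*y - 13) + z*(27*y^2 + 26*y + 4)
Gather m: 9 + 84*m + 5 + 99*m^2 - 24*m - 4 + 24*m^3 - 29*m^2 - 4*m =24*m^3 + 70*m^2 + 56*m + 10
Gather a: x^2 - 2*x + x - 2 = x^2 - x - 2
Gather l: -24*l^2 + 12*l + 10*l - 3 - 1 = -24*l^2 + 22*l - 4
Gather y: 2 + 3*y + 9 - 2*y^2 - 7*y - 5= -2*y^2 - 4*y + 6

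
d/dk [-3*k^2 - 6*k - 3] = -6*k - 6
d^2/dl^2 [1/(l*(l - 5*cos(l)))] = (-5*l^2*(l - 5*cos(l))*cos(l) + 2*l^2*(5*sin(l) + 1)^2 + 2*l*(l - 5*cos(l))*(5*sin(l) + 1) + 2*(l - 5*cos(l))^2)/(l^3*(l - 5*cos(l))^3)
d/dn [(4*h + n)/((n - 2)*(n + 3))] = (-8*h*n - 4*h - n^2 - 6)/(n^4 + 2*n^3 - 11*n^2 - 12*n + 36)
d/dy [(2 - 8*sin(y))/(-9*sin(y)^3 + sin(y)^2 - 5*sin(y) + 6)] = 2*(-72*sin(y)^3 + 31*sin(y)^2 - 2*sin(y) - 19)*cos(y)/(9*sin(y)^3 - sin(y)^2 + 5*sin(y) - 6)^2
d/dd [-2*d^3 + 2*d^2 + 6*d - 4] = -6*d^2 + 4*d + 6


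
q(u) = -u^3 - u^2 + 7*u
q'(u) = -3*u^2 - 2*u + 7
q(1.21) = 5.23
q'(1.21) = 0.19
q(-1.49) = -9.34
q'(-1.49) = 3.32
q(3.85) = -44.94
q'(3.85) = -45.17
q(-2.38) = -8.84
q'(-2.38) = -5.23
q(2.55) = -5.23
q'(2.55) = -17.61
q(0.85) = 4.61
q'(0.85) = 3.13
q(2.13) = 0.71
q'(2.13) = -10.87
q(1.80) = 3.53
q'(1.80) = -6.32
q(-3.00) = -3.00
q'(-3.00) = -14.00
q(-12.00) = 1500.00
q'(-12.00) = -401.00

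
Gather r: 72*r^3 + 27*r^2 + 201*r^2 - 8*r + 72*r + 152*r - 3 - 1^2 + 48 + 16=72*r^3 + 228*r^2 + 216*r + 60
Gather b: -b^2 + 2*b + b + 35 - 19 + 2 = -b^2 + 3*b + 18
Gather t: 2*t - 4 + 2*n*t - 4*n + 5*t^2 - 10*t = -4*n + 5*t^2 + t*(2*n - 8) - 4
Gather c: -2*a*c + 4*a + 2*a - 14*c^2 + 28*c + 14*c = 6*a - 14*c^2 + c*(42 - 2*a)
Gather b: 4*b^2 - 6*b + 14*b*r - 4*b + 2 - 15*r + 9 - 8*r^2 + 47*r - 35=4*b^2 + b*(14*r - 10) - 8*r^2 + 32*r - 24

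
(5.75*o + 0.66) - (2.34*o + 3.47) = 3.41*o - 2.81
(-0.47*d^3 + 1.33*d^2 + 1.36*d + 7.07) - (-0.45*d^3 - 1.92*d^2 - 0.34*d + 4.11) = -0.02*d^3 + 3.25*d^2 + 1.7*d + 2.96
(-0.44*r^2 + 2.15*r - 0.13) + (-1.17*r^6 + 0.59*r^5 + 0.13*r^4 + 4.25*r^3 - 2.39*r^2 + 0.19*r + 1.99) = -1.17*r^6 + 0.59*r^5 + 0.13*r^4 + 4.25*r^3 - 2.83*r^2 + 2.34*r + 1.86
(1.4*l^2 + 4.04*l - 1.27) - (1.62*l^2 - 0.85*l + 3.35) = -0.22*l^2 + 4.89*l - 4.62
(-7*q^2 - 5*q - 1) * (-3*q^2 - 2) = 21*q^4 + 15*q^3 + 17*q^2 + 10*q + 2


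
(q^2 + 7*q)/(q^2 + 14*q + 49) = q/(q + 7)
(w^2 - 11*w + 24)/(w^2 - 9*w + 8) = (w - 3)/(w - 1)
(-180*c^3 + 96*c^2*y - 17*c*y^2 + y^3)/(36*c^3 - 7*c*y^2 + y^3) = (30*c^2 - 11*c*y + y^2)/(-6*c^2 - c*y + y^2)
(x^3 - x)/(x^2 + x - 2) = x*(x + 1)/(x + 2)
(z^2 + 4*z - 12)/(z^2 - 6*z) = (z^2 + 4*z - 12)/(z*(z - 6))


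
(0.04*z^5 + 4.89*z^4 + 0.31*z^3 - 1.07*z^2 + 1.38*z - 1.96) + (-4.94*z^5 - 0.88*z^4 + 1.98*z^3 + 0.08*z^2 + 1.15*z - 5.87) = -4.9*z^5 + 4.01*z^4 + 2.29*z^3 - 0.99*z^2 + 2.53*z - 7.83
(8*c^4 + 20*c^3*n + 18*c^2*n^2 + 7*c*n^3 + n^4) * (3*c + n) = 24*c^5 + 68*c^4*n + 74*c^3*n^2 + 39*c^2*n^3 + 10*c*n^4 + n^5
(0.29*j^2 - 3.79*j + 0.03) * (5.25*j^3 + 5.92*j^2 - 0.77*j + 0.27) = 1.5225*j^5 - 18.1807*j^4 - 22.5026*j^3 + 3.1742*j^2 - 1.0464*j + 0.0081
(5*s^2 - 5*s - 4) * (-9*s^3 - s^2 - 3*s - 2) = -45*s^5 + 40*s^4 + 26*s^3 + 9*s^2 + 22*s + 8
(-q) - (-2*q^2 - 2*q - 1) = 2*q^2 + q + 1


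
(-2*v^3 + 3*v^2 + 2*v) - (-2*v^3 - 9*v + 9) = 3*v^2 + 11*v - 9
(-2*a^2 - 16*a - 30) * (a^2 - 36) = -2*a^4 - 16*a^3 + 42*a^2 + 576*a + 1080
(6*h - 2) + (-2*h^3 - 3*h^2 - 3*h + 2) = -2*h^3 - 3*h^2 + 3*h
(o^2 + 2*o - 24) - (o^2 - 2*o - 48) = 4*o + 24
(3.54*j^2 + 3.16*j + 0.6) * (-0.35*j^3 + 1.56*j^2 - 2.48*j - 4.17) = -1.239*j^5 + 4.4164*j^4 - 4.0596*j^3 - 21.6626*j^2 - 14.6652*j - 2.502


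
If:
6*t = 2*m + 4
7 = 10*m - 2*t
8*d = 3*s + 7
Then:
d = 3*s/8 + 7/8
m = 25/28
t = 27/28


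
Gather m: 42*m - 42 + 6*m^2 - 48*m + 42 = 6*m^2 - 6*m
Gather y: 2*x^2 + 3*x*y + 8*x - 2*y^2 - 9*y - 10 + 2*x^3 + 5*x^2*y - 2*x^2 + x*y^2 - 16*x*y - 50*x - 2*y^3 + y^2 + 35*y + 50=2*x^3 - 42*x - 2*y^3 + y^2*(x - 1) + y*(5*x^2 - 13*x + 26) + 40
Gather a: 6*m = 6*m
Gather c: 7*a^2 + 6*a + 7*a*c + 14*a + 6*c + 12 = 7*a^2 + 20*a + c*(7*a + 6) + 12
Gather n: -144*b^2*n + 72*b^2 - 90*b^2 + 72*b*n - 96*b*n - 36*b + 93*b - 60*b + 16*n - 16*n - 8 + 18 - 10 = -18*b^2 - 3*b + n*(-144*b^2 - 24*b)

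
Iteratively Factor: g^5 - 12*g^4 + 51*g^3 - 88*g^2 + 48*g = (g - 4)*(g^4 - 8*g^3 + 19*g^2 - 12*g) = (g - 4)^2*(g^3 - 4*g^2 + 3*g) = (g - 4)^2*(g - 3)*(g^2 - g) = g*(g - 4)^2*(g - 3)*(g - 1)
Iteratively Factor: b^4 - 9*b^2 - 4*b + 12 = (b + 2)*(b^3 - 2*b^2 - 5*b + 6) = (b + 2)^2*(b^2 - 4*b + 3) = (b - 1)*(b + 2)^2*(b - 3)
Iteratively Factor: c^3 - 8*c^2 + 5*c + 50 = (c - 5)*(c^2 - 3*c - 10) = (c - 5)^2*(c + 2)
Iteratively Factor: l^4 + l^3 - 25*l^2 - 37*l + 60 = (l + 3)*(l^3 - 2*l^2 - 19*l + 20) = (l - 1)*(l + 3)*(l^2 - l - 20) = (l - 1)*(l + 3)*(l + 4)*(l - 5)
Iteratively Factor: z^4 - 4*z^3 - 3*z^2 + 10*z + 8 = (z - 4)*(z^3 - 3*z - 2) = (z - 4)*(z + 1)*(z^2 - z - 2) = (z - 4)*(z + 1)^2*(z - 2)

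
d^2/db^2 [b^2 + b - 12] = 2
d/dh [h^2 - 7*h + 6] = 2*h - 7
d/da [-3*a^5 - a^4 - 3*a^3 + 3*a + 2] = -15*a^4 - 4*a^3 - 9*a^2 + 3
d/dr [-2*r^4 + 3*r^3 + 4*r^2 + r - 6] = -8*r^3 + 9*r^2 + 8*r + 1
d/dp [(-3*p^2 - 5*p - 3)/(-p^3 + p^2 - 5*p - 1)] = (-3*p^4 - 10*p^3 + 11*p^2 + 12*p - 10)/(p^6 - 2*p^5 + 11*p^4 - 8*p^3 + 23*p^2 + 10*p + 1)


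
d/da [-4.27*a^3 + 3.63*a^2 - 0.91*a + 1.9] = -12.81*a^2 + 7.26*a - 0.91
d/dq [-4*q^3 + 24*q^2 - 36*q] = -12*q^2 + 48*q - 36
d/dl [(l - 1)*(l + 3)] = 2*l + 2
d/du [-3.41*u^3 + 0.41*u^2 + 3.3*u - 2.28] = -10.23*u^2 + 0.82*u + 3.3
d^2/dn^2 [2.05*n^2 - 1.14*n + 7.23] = 4.10000000000000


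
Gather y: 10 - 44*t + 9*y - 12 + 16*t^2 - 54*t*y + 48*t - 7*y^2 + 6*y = 16*t^2 + 4*t - 7*y^2 + y*(15 - 54*t) - 2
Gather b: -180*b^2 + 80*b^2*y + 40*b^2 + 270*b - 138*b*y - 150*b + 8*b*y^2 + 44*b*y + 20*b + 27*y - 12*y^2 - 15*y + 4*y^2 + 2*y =b^2*(80*y - 140) + b*(8*y^2 - 94*y + 140) - 8*y^2 + 14*y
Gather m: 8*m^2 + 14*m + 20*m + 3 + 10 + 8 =8*m^2 + 34*m + 21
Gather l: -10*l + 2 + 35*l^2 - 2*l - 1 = 35*l^2 - 12*l + 1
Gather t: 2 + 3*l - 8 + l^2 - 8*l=l^2 - 5*l - 6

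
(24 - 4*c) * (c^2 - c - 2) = -4*c^3 + 28*c^2 - 16*c - 48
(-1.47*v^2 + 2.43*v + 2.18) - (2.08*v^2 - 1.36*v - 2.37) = -3.55*v^2 + 3.79*v + 4.55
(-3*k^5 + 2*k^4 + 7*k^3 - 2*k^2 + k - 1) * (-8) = 24*k^5 - 16*k^4 - 56*k^3 + 16*k^2 - 8*k + 8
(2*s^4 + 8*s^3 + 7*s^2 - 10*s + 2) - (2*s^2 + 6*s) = 2*s^4 + 8*s^3 + 5*s^2 - 16*s + 2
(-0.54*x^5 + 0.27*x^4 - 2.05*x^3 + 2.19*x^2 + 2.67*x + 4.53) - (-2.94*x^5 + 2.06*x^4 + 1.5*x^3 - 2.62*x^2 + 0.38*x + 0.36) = 2.4*x^5 - 1.79*x^4 - 3.55*x^3 + 4.81*x^2 + 2.29*x + 4.17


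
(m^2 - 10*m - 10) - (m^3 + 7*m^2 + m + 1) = -m^3 - 6*m^2 - 11*m - 11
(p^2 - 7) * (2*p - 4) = 2*p^3 - 4*p^2 - 14*p + 28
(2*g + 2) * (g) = 2*g^2 + 2*g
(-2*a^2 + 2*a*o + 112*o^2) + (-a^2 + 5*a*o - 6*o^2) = -3*a^2 + 7*a*o + 106*o^2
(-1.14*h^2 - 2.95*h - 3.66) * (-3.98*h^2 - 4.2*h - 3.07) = 4.5372*h^4 + 16.529*h^3 + 30.4566*h^2 + 24.4285*h + 11.2362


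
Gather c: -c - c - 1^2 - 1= -2*c - 2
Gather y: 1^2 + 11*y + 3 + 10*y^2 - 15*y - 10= 10*y^2 - 4*y - 6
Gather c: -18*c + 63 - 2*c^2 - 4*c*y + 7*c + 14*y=-2*c^2 + c*(-4*y - 11) + 14*y + 63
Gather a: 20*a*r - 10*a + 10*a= 20*a*r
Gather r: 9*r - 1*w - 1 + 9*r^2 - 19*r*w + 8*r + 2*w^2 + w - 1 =9*r^2 + r*(17 - 19*w) + 2*w^2 - 2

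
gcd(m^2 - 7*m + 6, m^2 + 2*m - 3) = m - 1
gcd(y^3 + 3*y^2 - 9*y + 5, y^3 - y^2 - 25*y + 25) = y^2 + 4*y - 5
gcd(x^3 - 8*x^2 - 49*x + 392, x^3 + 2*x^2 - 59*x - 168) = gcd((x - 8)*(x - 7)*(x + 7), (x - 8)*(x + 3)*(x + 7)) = x^2 - x - 56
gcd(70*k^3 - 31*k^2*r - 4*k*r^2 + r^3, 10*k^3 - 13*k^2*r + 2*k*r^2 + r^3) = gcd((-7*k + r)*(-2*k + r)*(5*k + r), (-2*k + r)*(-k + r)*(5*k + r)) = -10*k^2 + 3*k*r + r^2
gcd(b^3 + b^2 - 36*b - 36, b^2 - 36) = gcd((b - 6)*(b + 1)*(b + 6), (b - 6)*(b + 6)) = b^2 - 36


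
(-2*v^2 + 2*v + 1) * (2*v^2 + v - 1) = -4*v^4 + 2*v^3 + 6*v^2 - v - 1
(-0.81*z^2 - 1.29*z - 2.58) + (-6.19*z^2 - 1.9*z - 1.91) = -7.0*z^2 - 3.19*z - 4.49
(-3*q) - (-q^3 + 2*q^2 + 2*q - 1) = q^3 - 2*q^2 - 5*q + 1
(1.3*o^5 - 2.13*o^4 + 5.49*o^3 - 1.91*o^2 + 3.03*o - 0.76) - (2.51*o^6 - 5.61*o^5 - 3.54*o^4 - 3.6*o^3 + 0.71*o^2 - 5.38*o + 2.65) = -2.51*o^6 + 6.91*o^5 + 1.41*o^4 + 9.09*o^3 - 2.62*o^2 + 8.41*o - 3.41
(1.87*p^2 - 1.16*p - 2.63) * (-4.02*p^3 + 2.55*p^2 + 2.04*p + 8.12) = -7.5174*p^5 + 9.4317*p^4 + 11.4294*p^3 + 6.1115*p^2 - 14.7844*p - 21.3556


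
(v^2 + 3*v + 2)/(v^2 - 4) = (v + 1)/(v - 2)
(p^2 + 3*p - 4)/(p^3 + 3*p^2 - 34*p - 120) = (p - 1)/(p^2 - p - 30)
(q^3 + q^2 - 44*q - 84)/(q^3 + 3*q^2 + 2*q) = (q^2 - q - 42)/(q*(q + 1))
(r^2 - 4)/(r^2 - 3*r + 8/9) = 9*(r^2 - 4)/(9*r^2 - 27*r + 8)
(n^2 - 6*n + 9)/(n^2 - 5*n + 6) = (n - 3)/(n - 2)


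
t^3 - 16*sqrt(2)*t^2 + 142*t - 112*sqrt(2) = (t - 8*sqrt(2))*(t - 7*sqrt(2))*(t - sqrt(2))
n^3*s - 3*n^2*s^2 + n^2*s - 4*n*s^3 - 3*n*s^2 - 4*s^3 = (n - 4*s)*(n + s)*(n*s + s)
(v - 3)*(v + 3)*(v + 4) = v^3 + 4*v^2 - 9*v - 36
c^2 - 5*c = c*(c - 5)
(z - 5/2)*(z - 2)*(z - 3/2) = z^3 - 6*z^2 + 47*z/4 - 15/2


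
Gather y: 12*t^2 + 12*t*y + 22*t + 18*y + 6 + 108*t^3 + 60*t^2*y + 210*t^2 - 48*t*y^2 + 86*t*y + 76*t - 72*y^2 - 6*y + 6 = 108*t^3 + 222*t^2 + 98*t + y^2*(-48*t - 72) + y*(60*t^2 + 98*t + 12) + 12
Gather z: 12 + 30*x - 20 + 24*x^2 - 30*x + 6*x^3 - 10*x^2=6*x^3 + 14*x^2 - 8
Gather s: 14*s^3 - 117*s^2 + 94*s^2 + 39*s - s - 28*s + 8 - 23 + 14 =14*s^3 - 23*s^2 + 10*s - 1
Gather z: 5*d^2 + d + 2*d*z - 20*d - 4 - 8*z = 5*d^2 - 19*d + z*(2*d - 8) - 4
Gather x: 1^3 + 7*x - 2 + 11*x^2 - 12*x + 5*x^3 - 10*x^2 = 5*x^3 + x^2 - 5*x - 1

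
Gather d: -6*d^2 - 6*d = -6*d^2 - 6*d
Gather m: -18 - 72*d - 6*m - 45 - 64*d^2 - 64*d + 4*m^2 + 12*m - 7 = -64*d^2 - 136*d + 4*m^2 + 6*m - 70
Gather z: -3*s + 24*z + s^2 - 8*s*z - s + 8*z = s^2 - 4*s + z*(32 - 8*s)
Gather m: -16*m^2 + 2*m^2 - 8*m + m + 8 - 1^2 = -14*m^2 - 7*m + 7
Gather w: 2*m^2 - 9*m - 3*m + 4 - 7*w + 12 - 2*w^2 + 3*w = 2*m^2 - 12*m - 2*w^2 - 4*w + 16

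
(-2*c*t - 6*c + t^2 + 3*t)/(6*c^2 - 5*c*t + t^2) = (t + 3)/(-3*c + t)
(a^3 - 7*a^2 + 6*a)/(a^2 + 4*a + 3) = a*(a^2 - 7*a + 6)/(a^2 + 4*a + 3)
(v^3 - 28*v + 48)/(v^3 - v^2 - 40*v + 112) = (v^2 + 4*v - 12)/(v^2 + 3*v - 28)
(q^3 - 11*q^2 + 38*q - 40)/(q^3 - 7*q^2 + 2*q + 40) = (q - 2)/(q + 2)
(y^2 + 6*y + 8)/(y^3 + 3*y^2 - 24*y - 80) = (y + 2)/(y^2 - y - 20)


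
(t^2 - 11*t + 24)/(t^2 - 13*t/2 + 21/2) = 2*(t - 8)/(2*t - 7)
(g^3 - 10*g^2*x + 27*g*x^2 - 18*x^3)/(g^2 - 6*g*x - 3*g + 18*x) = (g^2 - 4*g*x + 3*x^2)/(g - 3)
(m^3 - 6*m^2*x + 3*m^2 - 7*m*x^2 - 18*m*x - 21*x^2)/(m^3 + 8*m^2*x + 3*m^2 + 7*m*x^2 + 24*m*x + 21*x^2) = (m - 7*x)/(m + 7*x)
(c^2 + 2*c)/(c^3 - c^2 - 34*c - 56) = c/(c^2 - 3*c - 28)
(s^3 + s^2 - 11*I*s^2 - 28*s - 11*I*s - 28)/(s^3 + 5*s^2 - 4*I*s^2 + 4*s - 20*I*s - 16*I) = (s - 7*I)/(s + 4)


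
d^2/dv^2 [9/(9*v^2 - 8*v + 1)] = 18*(-81*v^2 + 72*v + 4*(9*v - 4)^2 - 9)/(9*v^2 - 8*v + 1)^3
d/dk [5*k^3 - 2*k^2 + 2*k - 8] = 15*k^2 - 4*k + 2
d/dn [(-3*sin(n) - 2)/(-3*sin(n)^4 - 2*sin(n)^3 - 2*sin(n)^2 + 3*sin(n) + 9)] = (-27*sin(n)^4 - 18*sin(n)^2 - 35*sin(n) + 9*sin(3*n) - 21)*cos(n)/(3*sin(n)^4 + 2*sin(n)^3 + 2*sin(n)^2 - 3*sin(n) - 9)^2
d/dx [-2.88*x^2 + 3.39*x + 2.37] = 3.39 - 5.76*x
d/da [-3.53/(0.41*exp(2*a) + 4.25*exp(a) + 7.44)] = (2.8946*exp(a) + 15.0025)*exp(a)/(0.41*exp(2*a) + 4.25*exp(a) + 7.44)^2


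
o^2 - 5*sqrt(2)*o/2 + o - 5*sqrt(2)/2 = (o + 1)*(o - 5*sqrt(2)/2)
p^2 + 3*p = p*(p + 3)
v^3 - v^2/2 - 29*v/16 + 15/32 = (v - 3/2)*(v - 1/4)*(v + 5/4)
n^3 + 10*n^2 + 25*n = n*(n + 5)^2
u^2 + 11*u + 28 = (u + 4)*(u + 7)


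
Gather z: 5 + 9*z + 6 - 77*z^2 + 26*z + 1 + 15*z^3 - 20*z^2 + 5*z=15*z^3 - 97*z^2 + 40*z + 12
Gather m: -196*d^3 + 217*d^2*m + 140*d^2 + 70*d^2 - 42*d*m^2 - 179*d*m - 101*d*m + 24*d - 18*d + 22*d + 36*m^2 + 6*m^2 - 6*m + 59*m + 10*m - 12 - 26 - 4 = -196*d^3 + 210*d^2 + 28*d + m^2*(42 - 42*d) + m*(217*d^2 - 280*d + 63) - 42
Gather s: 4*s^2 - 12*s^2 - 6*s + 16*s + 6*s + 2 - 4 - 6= -8*s^2 + 16*s - 8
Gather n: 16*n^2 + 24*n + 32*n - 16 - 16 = 16*n^2 + 56*n - 32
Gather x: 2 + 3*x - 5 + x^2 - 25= x^2 + 3*x - 28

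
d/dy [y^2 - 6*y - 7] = 2*y - 6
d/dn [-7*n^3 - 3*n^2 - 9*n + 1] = -21*n^2 - 6*n - 9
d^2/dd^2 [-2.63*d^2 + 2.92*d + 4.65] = -5.26000000000000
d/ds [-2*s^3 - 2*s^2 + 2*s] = -6*s^2 - 4*s + 2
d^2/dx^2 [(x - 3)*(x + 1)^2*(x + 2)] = 12*x^2 + 6*x - 14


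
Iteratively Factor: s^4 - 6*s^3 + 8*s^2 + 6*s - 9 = (s - 3)*(s^3 - 3*s^2 - s + 3) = (s - 3)^2*(s^2 - 1) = (s - 3)^2*(s - 1)*(s + 1)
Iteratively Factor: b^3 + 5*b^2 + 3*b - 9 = (b + 3)*(b^2 + 2*b - 3) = (b - 1)*(b + 3)*(b + 3)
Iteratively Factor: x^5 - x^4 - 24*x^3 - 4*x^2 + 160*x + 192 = (x + 2)*(x^4 - 3*x^3 - 18*x^2 + 32*x + 96) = (x - 4)*(x + 2)*(x^3 + x^2 - 14*x - 24) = (x - 4)*(x + 2)*(x + 3)*(x^2 - 2*x - 8) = (x - 4)*(x + 2)^2*(x + 3)*(x - 4)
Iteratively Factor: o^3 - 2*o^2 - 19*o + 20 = (o - 1)*(o^2 - o - 20) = (o - 5)*(o - 1)*(o + 4)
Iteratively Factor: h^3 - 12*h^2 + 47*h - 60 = (h - 4)*(h^2 - 8*h + 15) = (h - 4)*(h - 3)*(h - 5)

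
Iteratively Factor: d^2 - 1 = (d - 1)*(d + 1)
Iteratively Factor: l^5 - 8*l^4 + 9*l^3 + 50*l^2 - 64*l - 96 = (l - 3)*(l^4 - 5*l^3 - 6*l^2 + 32*l + 32) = (l - 4)*(l - 3)*(l^3 - l^2 - 10*l - 8) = (l - 4)^2*(l - 3)*(l^2 + 3*l + 2) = (l - 4)^2*(l - 3)*(l + 1)*(l + 2)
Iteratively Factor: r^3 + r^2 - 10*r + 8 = (r - 2)*(r^2 + 3*r - 4) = (r - 2)*(r + 4)*(r - 1)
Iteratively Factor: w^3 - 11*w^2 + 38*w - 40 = (w - 4)*(w^2 - 7*w + 10) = (w - 4)*(w - 2)*(w - 5)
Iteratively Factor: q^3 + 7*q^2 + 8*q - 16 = (q + 4)*(q^2 + 3*q - 4) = (q - 1)*(q + 4)*(q + 4)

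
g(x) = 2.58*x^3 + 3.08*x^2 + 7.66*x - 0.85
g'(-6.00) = 249.34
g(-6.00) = -493.21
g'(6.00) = 323.26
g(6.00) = 713.27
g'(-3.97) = 105.19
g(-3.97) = -144.15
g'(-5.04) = 173.22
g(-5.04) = -291.52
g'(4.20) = 170.07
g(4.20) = 276.80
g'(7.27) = 461.52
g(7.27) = 1208.97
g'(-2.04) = 27.30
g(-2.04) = -25.56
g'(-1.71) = 19.76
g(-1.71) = -17.84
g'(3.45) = 121.04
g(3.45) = 168.18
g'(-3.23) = 68.51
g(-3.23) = -80.40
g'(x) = 7.74*x^2 + 6.16*x + 7.66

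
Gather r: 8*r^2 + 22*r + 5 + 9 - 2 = 8*r^2 + 22*r + 12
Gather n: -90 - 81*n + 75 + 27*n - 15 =-54*n - 30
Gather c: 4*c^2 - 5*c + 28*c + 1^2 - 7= 4*c^2 + 23*c - 6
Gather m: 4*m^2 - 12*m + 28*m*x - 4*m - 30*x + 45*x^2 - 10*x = 4*m^2 + m*(28*x - 16) + 45*x^2 - 40*x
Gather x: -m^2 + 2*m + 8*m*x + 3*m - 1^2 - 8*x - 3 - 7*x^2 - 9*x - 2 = -m^2 + 5*m - 7*x^2 + x*(8*m - 17) - 6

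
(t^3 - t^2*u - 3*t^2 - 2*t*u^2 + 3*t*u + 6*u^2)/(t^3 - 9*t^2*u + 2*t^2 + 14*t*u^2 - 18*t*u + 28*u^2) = (t^2 + t*u - 3*t - 3*u)/(t^2 - 7*t*u + 2*t - 14*u)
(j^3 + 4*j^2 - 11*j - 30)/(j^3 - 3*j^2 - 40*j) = (j^2 - j - 6)/(j*(j - 8))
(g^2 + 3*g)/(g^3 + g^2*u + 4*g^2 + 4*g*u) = (g + 3)/(g^2 + g*u + 4*g + 4*u)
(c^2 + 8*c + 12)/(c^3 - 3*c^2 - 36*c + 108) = (c + 2)/(c^2 - 9*c + 18)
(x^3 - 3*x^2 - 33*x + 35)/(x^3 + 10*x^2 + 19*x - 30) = (x - 7)/(x + 6)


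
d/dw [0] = 0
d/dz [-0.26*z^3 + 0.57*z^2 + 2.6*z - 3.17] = -0.78*z^2 + 1.14*z + 2.6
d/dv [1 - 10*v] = -10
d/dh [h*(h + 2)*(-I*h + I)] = I*(-3*h^2 - 2*h + 2)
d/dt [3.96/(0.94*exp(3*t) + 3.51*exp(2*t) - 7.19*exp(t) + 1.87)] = (-11.1672*exp(2*t) - 27.7992*exp(t) + 28.4724)*exp(t)/(0.94*exp(3*t) + 3.51*exp(2*t) - 7.19*exp(t) + 1.87)^2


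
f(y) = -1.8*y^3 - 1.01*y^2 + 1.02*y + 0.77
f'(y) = -5.4*y^2 - 2.02*y + 1.02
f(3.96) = -122.81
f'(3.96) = -91.66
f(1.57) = -7.08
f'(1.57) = -15.46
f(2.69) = -38.83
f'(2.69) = -43.49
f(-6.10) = 365.53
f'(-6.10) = -187.59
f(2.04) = -16.63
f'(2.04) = -25.57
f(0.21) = 0.92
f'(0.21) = 0.36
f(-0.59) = 0.19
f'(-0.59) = 0.33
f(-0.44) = 0.28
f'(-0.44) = 0.86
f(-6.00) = 347.09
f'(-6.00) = -181.26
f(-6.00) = 347.09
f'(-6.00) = -181.26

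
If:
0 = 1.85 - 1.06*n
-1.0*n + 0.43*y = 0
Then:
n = 1.75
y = 4.06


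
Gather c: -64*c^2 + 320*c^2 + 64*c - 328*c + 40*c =256*c^2 - 224*c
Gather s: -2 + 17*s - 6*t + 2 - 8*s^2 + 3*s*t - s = -8*s^2 + s*(3*t + 16) - 6*t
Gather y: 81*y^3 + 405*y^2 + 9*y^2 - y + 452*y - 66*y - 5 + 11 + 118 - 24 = 81*y^3 + 414*y^2 + 385*y + 100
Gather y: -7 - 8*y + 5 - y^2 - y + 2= -y^2 - 9*y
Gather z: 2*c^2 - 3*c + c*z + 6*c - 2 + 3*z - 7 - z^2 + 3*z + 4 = 2*c^2 + 3*c - z^2 + z*(c + 6) - 5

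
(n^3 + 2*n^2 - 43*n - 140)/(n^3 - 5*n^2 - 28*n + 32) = (n^2 - 2*n - 35)/(n^2 - 9*n + 8)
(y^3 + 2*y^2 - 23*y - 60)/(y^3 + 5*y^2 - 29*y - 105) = (y + 4)/(y + 7)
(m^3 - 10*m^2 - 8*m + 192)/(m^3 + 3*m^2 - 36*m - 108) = (m^2 - 4*m - 32)/(m^2 + 9*m + 18)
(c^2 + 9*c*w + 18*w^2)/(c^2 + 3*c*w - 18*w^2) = (-c - 3*w)/(-c + 3*w)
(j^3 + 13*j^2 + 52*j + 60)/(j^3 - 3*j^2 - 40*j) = (j^2 + 8*j + 12)/(j*(j - 8))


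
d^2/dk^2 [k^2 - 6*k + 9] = 2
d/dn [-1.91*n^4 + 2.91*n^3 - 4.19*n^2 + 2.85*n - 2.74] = -7.64*n^3 + 8.73*n^2 - 8.38*n + 2.85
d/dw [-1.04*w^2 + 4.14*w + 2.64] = 4.14 - 2.08*w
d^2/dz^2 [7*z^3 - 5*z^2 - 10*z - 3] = 42*z - 10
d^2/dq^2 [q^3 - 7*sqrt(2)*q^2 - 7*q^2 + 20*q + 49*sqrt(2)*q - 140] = 6*q - 14*sqrt(2) - 14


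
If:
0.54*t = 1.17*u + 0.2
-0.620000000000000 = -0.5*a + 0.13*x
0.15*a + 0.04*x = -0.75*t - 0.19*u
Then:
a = 0.26*x + 1.24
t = -0.0943067033976125*x - 0.183267013570044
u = -0.0435261707988981*x - 0.255524946434037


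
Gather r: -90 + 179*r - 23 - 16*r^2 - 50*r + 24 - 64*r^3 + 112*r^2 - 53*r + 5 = -64*r^3 + 96*r^2 + 76*r - 84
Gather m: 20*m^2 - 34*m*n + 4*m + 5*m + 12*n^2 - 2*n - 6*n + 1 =20*m^2 + m*(9 - 34*n) + 12*n^2 - 8*n + 1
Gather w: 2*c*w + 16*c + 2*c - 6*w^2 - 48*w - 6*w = 18*c - 6*w^2 + w*(2*c - 54)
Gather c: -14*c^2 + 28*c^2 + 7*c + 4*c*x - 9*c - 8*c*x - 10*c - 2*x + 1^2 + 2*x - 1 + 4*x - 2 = 14*c^2 + c*(-4*x - 12) + 4*x - 2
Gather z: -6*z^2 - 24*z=-6*z^2 - 24*z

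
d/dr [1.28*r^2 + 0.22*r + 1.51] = 2.56*r + 0.22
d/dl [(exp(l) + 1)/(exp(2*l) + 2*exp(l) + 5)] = (-2*(exp(l) + 1)^2 + exp(2*l) + 2*exp(l) + 5)*exp(l)/(exp(2*l) + 2*exp(l) + 5)^2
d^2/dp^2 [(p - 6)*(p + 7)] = 2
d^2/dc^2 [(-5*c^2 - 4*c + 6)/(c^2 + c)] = 2*(c^3 + 18*c^2 + 18*c + 6)/(c^3*(c^3 + 3*c^2 + 3*c + 1))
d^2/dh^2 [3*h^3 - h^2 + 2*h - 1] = 18*h - 2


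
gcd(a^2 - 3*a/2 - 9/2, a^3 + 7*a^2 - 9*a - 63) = a - 3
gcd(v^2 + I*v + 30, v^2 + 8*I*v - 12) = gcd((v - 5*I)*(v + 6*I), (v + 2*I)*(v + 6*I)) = v + 6*I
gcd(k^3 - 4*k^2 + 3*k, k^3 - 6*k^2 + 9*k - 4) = k - 1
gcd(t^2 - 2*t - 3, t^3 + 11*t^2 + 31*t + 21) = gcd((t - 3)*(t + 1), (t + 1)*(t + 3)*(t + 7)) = t + 1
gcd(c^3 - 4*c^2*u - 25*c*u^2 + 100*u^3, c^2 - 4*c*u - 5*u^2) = -c + 5*u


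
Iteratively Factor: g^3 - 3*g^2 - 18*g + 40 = (g - 5)*(g^2 + 2*g - 8) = (g - 5)*(g - 2)*(g + 4)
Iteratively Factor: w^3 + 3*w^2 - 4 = (w + 2)*(w^2 + w - 2) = (w + 2)^2*(w - 1)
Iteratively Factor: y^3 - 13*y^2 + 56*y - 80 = (y - 5)*(y^2 - 8*y + 16) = (y - 5)*(y - 4)*(y - 4)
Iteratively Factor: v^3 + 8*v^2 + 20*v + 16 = (v + 4)*(v^2 + 4*v + 4) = (v + 2)*(v + 4)*(v + 2)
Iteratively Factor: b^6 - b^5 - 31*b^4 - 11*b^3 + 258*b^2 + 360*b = (b - 4)*(b^5 + 3*b^4 - 19*b^3 - 87*b^2 - 90*b) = b*(b - 4)*(b^4 + 3*b^3 - 19*b^2 - 87*b - 90) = b*(b - 4)*(b + 3)*(b^3 - 19*b - 30) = b*(b - 4)*(b + 3)^2*(b^2 - 3*b - 10) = b*(b - 5)*(b - 4)*(b + 3)^2*(b + 2)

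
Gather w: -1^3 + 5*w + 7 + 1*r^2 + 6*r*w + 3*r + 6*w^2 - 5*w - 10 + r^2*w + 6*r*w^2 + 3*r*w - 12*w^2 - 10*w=r^2 + 3*r + w^2*(6*r - 6) + w*(r^2 + 9*r - 10) - 4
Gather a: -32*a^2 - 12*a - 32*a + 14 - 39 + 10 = -32*a^2 - 44*a - 15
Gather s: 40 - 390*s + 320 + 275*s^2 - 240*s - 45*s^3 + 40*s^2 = -45*s^3 + 315*s^2 - 630*s + 360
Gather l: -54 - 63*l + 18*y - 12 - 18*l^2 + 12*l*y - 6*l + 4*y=-18*l^2 + l*(12*y - 69) + 22*y - 66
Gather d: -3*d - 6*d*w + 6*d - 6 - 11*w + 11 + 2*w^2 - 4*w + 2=d*(3 - 6*w) + 2*w^2 - 15*w + 7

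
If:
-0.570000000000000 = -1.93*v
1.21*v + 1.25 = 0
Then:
No Solution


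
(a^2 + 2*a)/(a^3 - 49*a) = (a + 2)/(a^2 - 49)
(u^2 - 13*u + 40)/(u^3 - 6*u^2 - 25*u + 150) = (u - 8)/(u^2 - u - 30)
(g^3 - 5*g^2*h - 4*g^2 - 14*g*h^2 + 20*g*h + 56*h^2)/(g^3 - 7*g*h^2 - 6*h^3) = (g^2 - 7*g*h - 4*g + 28*h)/(g^2 - 2*g*h - 3*h^2)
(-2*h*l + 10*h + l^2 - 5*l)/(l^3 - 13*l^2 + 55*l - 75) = (-2*h + l)/(l^2 - 8*l + 15)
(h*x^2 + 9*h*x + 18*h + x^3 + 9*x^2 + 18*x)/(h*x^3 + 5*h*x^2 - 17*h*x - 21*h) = (h*x^2 + 9*h*x + 18*h + x^3 + 9*x^2 + 18*x)/(h*(x^3 + 5*x^2 - 17*x - 21))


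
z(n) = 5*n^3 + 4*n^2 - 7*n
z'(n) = 15*n^2 + 8*n - 7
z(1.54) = 16.97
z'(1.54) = 40.89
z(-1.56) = 1.67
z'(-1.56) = 17.02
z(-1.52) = 2.32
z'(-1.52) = 15.50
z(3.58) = 255.62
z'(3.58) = 213.89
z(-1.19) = 5.57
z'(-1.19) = 4.72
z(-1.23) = 5.36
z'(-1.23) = 5.85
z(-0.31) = 2.41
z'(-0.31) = -8.04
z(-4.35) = -305.42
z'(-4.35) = 242.04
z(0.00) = 0.00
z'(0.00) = -7.00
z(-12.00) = -7980.00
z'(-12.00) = 2057.00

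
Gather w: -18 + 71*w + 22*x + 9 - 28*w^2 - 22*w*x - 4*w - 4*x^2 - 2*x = -28*w^2 + w*(67 - 22*x) - 4*x^2 + 20*x - 9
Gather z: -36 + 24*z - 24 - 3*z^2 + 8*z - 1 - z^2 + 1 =-4*z^2 + 32*z - 60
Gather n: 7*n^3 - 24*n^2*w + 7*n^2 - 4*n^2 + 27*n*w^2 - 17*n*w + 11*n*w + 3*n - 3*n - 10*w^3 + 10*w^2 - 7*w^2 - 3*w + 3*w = 7*n^3 + n^2*(3 - 24*w) + n*(27*w^2 - 6*w) - 10*w^3 + 3*w^2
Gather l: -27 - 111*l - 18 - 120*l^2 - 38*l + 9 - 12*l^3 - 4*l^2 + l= -12*l^3 - 124*l^2 - 148*l - 36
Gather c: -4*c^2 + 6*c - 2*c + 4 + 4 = -4*c^2 + 4*c + 8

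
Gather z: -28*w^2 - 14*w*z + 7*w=-28*w^2 - 14*w*z + 7*w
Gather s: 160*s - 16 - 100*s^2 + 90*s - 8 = -100*s^2 + 250*s - 24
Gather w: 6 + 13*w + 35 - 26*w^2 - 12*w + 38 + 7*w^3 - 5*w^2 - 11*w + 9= 7*w^3 - 31*w^2 - 10*w + 88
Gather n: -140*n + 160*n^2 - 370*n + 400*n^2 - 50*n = 560*n^2 - 560*n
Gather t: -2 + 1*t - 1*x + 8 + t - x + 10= 2*t - 2*x + 16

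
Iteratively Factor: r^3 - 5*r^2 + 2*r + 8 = (r + 1)*(r^2 - 6*r + 8) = (r - 4)*(r + 1)*(r - 2)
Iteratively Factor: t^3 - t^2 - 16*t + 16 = (t - 4)*(t^2 + 3*t - 4) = (t - 4)*(t + 4)*(t - 1)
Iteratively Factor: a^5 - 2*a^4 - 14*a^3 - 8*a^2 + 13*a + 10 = (a - 1)*(a^4 - a^3 - 15*a^2 - 23*a - 10) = (a - 1)*(a + 1)*(a^3 - 2*a^2 - 13*a - 10) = (a - 1)*(a + 1)*(a + 2)*(a^2 - 4*a - 5) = (a - 5)*(a - 1)*(a + 1)*(a + 2)*(a + 1)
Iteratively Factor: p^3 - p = (p - 1)*(p^2 + p) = (p - 1)*(p + 1)*(p)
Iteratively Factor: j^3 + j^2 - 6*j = (j)*(j^2 + j - 6) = j*(j - 2)*(j + 3)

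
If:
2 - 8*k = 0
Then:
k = 1/4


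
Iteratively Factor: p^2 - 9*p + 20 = (p - 5)*(p - 4)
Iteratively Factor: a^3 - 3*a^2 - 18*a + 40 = (a - 5)*(a^2 + 2*a - 8) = (a - 5)*(a - 2)*(a + 4)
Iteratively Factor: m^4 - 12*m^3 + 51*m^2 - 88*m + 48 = (m - 1)*(m^3 - 11*m^2 + 40*m - 48) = (m - 4)*(m - 1)*(m^2 - 7*m + 12) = (m - 4)*(m - 3)*(m - 1)*(m - 4)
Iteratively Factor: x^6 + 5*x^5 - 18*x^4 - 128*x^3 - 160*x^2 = (x + 4)*(x^5 + x^4 - 22*x^3 - 40*x^2) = x*(x + 4)*(x^4 + x^3 - 22*x^2 - 40*x) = x*(x + 2)*(x + 4)*(x^3 - x^2 - 20*x) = x*(x - 5)*(x + 2)*(x + 4)*(x^2 + 4*x) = x*(x - 5)*(x + 2)*(x + 4)^2*(x)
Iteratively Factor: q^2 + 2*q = (q + 2)*(q)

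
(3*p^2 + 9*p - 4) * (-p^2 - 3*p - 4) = -3*p^4 - 18*p^3 - 35*p^2 - 24*p + 16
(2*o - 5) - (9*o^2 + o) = -9*o^2 + o - 5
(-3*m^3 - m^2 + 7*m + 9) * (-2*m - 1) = 6*m^4 + 5*m^3 - 13*m^2 - 25*m - 9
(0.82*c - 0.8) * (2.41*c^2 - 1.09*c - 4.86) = 1.9762*c^3 - 2.8218*c^2 - 3.1132*c + 3.888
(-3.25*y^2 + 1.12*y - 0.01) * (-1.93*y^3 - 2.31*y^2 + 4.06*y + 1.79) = 6.2725*y^5 + 5.3459*y^4 - 15.7629*y^3 - 1.2472*y^2 + 1.9642*y - 0.0179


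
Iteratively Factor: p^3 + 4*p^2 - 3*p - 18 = (p + 3)*(p^2 + p - 6) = (p - 2)*(p + 3)*(p + 3)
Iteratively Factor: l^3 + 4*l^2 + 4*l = (l)*(l^2 + 4*l + 4) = l*(l + 2)*(l + 2)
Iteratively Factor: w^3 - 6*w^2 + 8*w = (w - 2)*(w^2 - 4*w) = w*(w - 2)*(w - 4)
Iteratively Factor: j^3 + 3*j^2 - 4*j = (j - 1)*(j^2 + 4*j) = (j - 1)*(j + 4)*(j)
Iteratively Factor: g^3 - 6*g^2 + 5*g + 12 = (g - 3)*(g^2 - 3*g - 4) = (g - 4)*(g - 3)*(g + 1)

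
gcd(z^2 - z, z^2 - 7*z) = z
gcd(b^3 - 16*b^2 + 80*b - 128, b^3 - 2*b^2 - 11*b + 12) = b - 4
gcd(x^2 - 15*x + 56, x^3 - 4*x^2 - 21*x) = x - 7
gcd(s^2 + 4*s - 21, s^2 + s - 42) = s + 7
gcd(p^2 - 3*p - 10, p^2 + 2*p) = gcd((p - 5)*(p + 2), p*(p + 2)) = p + 2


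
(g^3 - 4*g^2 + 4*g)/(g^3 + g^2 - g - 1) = g*(g^2 - 4*g + 4)/(g^3 + g^2 - g - 1)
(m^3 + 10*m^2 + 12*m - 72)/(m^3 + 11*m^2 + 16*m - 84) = (m + 6)/(m + 7)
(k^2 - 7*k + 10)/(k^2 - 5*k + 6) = (k - 5)/(k - 3)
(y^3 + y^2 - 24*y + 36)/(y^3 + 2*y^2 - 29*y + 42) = (y + 6)/(y + 7)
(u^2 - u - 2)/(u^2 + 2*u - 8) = (u + 1)/(u + 4)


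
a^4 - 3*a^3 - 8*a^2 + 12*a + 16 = (a - 4)*(a - 2)*(a + 1)*(a + 2)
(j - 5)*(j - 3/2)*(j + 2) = j^3 - 9*j^2/2 - 11*j/2 + 15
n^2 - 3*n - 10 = (n - 5)*(n + 2)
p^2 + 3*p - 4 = (p - 1)*(p + 4)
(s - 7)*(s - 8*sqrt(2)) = s^2 - 8*sqrt(2)*s - 7*s + 56*sqrt(2)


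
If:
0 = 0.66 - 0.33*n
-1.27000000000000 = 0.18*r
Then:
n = 2.00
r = -7.06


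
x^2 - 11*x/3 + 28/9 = (x - 7/3)*(x - 4/3)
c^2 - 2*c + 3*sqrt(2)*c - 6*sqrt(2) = (c - 2)*(c + 3*sqrt(2))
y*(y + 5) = y^2 + 5*y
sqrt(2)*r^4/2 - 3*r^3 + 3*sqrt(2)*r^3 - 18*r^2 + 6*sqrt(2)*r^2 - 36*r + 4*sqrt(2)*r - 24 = (r + 2)^2*(r - 3*sqrt(2))*(sqrt(2)*r/2 + sqrt(2))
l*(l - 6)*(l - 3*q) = l^3 - 3*l^2*q - 6*l^2 + 18*l*q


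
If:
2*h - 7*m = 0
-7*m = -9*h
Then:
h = 0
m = 0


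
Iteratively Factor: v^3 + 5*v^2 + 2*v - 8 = (v + 2)*(v^2 + 3*v - 4) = (v + 2)*(v + 4)*(v - 1)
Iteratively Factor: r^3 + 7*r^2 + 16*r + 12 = (r + 3)*(r^2 + 4*r + 4) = (r + 2)*(r + 3)*(r + 2)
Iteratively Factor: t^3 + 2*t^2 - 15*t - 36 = (t + 3)*(t^2 - t - 12) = (t - 4)*(t + 3)*(t + 3)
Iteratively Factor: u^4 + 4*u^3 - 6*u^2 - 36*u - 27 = (u + 3)*(u^3 + u^2 - 9*u - 9) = (u + 3)^2*(u^2 - 2*u - 3) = (u + 1)*(u + 3)^2*(u - 3)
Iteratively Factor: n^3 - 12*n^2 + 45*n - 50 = (n - 2)*(n^2 - 10*n + 25) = (n - 5)*(n - 2)*(n - 5)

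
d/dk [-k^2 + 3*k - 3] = 3 - 2*k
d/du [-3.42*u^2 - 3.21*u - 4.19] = -6.84*u - 3.21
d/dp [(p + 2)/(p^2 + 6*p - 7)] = (p^2 + 6*p - 2*(p + 2)*(p + 3) - 7)/(p^2 + 6*p - 7)^2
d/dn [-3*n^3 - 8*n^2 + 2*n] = -9*n^2 - 16*n + 2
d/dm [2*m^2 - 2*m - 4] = 4*m - 2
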